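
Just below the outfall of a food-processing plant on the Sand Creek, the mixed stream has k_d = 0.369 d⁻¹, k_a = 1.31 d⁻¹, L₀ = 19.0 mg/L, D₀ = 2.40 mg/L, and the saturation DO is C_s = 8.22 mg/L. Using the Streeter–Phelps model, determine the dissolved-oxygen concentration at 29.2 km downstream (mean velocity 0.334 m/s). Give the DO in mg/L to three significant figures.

Travel time t = x/v = 29.2 km / (0.334 m/s) = 29200 m / 0.334 m/s = 87430 s = 1.012 d.
k_d L₀/(k_a−k_d) = 0.369×19.0/(1.31−0.369) = 7.011/0.9410 = 7.451 mg/L.
e^(−k_d t) = e^(−0.369×1.012) = 0.6884; e^(−k_a t) = e^(−1.31×1.012) = 0.2657.
D = 7.451 × (0.6884 − 0.2657) + 2.40 × 0.2657 = 3.150 + 0.6376 = 3.787 mg/L.
DO = C_s − D = 8.22 − 3.787 = 4.433 mg/L.

DO ≈ 4.43 mg/L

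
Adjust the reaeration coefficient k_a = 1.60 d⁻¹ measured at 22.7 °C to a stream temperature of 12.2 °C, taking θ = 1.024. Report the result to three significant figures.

k_a ≈ 1.25 d⁻¹

k_a(T₂) = k_a(T₁) · θ^(T₂−T₁) = 1.60 × 1.024^(12.2−22.7)
= 1.60 × 1.024^-10.5 = 1.60 × 0.7796 = 1.247 d⁻¹.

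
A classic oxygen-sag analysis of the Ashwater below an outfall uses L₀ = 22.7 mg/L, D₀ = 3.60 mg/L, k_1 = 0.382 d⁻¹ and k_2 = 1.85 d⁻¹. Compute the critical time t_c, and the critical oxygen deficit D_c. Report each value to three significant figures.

t_c ≈ 0.434 d; D_c ≈ 3.97 mg/L

With k_2/k_1 = 4.843 and 1 − D₀(k_2−k_1)/(k_1 L₀) = 0.3905,
t_c = ln(4.843 × 0.3905) / (1.85 − 0.382) = ln(1.891) / 1.468 = 0.6373/1.468 = 0.4341 d.
L(t_c) = L₀ e^(−k_1 t_c) = 22.7 × 0.8472 = 19.23 mg/L, and at the critical point k_2 D_c = k_1 L, so D_c = (0.382/1.85) × 19.23 = 3.971 mg/L.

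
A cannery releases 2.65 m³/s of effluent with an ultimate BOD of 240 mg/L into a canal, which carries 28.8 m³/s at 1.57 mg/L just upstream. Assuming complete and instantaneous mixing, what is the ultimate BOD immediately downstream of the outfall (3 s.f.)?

Flow-weighted mixing: C = (Q_r C_r + Q_w C_w)/(Q_r + Q_w)
= (28.8×1.57 + 2.65×240)/(28.8 + 2.65) = 681.2/31.45 = 21.66 mg/L.

21.7 mg/L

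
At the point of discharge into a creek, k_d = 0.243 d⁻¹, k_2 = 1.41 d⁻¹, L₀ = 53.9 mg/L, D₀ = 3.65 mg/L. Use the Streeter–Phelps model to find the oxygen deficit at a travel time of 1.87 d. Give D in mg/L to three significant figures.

k_d L₀/(k_2−k_d) = 0.243×53.9/(1.41−0.243) = 13.10/1.167 = 11.22 mg/L.
e^(−k_d t) = e^(−0.243×1.870) = 0.6348; e^(−k_2 t) = e^(−1.41×1.870) = 0.07160.
D = 11.22 × (0.6348 − 0.07160) + 3.65 × 0.07160 = 6.321 + 0.2613 = 6.583 mg/L.

D ≈ 6.58 mg/L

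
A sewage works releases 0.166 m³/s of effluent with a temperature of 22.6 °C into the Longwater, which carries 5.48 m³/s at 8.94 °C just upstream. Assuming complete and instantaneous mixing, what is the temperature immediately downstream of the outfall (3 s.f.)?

9.34 °C

Flow-weighted mixing: C = (Q_r C_r + Q_w C_w)/(Q_r + Q_w)
= (5.48×8.94 + 0.166×22.6)/(5.48 + 0.166) = 52.74/5.646 = 9.342 °C.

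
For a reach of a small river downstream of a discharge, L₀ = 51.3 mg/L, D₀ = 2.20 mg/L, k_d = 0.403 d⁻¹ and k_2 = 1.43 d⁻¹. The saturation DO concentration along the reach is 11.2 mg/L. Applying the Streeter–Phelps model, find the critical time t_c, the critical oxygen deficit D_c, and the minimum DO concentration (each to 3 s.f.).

t_c ≈ 1.12 d; D_c ≈ 9.20 mg/L; min DO ≈ 2.00 mg/L

At the critical point dD/dt = 0, so k_d L₀ e^(−k_d t) = k_2 D. Substituting D(t) from the Streeter–Phelps equation and solving for t gives
t_c = ln[(k_2/k_d)(1 − D₀(k_2−k_d)/(k_d L₀))] / (k_2−k_d).
Here k_2−k_d = 1.027 d⁻¹ and 1 − D₀(k_2−k_d)/(k_d L₀) = 1 − 2.20×1.027/(0.403×51.3) = 0.8907, so
t_c = ln(3.548 × 0.8907) / 1.027 = 1.151 / 1.027 = 1.121 d.
L(t_c) = L₀ e^(−k_d t_c) = 51.3 × 0.6366 = 32.66 mg/L, and at the critical point k_2 D_c = k_d L, so D_c = (0.403/1.43) × 32.66 = 9.204 mg/L.
Minimum DO = C_s − D_c = 11.2 − 9.204 = 1.996 mg/L.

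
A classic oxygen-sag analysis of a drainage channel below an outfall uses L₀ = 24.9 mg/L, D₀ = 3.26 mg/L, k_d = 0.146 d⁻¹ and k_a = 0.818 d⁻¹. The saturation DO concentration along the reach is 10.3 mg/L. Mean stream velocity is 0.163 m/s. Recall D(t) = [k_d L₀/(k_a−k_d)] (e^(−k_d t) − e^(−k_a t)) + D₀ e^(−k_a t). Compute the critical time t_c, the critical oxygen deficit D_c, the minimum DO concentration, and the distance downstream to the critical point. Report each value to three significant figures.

With k_a/k_d = 5.603 and 1 − D₀(k_a−k_d)/(k_d L₀) = 0.3974,
t_c = ln(5.603 × 0.3974) / (0.818 − 0.146) = ln(2.226) / 0.6720 = 0.8004/0.6720 = 1.191 d.
D_c = (k_d/k_a) L₀ e^(−k_d t_c) = (0.146/0.818) × 24.9 × e^(−0.146×1.191) = 0.1785 × 24.9 × 0.8404 = 3.735 mg/L.
Minimum DO = C_s − D_c = 10.3 − 3.735 = 6.565 mg/L.
x_c = v t_c = 0.163 m/s × 1.191 d × 86400 s/d = 16770 m ≈ 16.8 km.

t_c ≈ 1.19 d; D_c ≈ 3.73 mg/L; min DO ≈ 6.57 mg/L; x_c ≈ 16.8 km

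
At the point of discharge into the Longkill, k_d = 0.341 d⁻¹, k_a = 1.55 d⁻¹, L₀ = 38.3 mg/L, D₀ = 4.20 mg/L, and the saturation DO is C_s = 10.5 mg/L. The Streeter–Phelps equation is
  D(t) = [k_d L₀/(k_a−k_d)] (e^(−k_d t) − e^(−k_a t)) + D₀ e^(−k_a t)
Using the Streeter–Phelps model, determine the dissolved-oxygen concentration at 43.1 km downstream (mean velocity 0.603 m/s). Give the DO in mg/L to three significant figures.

Travel time t = x/v = 43.1 km / (0.603 m/s) = 43100 m / 0.603 m/s = 71480 s = 0.8273 d.
k_d L₀/(k_a−k_d) = 0.341×38.3/(1.55−0.341) = 13.06/1.209 = 10.80 mg/L.
e^(−k_d t) = e^(−0.341×0.8273) = 0.7542; e^(−k_a t) = e^(−1.55×0.8273) = 0.2774.
D = 10.80 × (0.7542 − 0.2774) + 4.20 × 0.2774 = 5.151 + 1.165 = 6.316 mg/L.
DO = C_s − D = 10.5 − 6.316 = 4.184 mg/L.

DO ≈ 4.18 mg/L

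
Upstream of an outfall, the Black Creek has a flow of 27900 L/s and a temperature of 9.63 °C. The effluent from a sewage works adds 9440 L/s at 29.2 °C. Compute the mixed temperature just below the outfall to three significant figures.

Flow-weighted mixing: C = (Q_r C_r + Q_w C_w)/(Q_r + Q_w)
= (27900×9.63 + 9440×29.2)/(27900 + 9440) = 544300/37340 = 14.58 °C.

14.6 °C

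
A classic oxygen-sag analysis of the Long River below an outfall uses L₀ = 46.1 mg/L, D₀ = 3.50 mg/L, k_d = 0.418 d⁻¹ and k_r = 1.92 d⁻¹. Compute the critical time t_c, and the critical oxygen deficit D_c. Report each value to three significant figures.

With k_r/k_d = 4.593 and 1 − D₀(k_r−k_d)/(k_d L₀) = 0.7272,
t_c = ln(4.593 × 0.7272) / (1.92 − 0.418) = ln(3.340) / 1.502 = 1.206/1.502 = 0.8030 d.
D_c = (k_d/k_r) L₀ e^(−k_d t_c) = (0.418/1.92) × 46.1 × e^(−0.418×0.8030) = 0.2177 × 46.1 × 0.7149 = 7.175 mg/L.

t_c ≈ 0.803 d; D_c ≈ 7.17 mg/L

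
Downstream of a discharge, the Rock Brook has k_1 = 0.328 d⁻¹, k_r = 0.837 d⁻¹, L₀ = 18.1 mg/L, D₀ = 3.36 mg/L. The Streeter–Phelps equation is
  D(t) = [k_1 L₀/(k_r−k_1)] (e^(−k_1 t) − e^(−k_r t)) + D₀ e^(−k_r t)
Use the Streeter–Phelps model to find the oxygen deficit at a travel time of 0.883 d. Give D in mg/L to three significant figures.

D ≈ 4.77 mg/L

k_1 L₀/(k_r−k_1) = 0.328×18.1/(0.837−0.328) = 5.937/0.5090 = 11.66 mg/L.
e^(−k_1 t) = e^(−0.328×0.8830) = 0.7485; e^(−k_r t) = e^(−0.837×0.8830) = 0.4776.
D = 11.66 × (0.7485 − 0.4776) + 3.36 × 0.4776 = 3.161 + 1.605 = 4.765 mg/L.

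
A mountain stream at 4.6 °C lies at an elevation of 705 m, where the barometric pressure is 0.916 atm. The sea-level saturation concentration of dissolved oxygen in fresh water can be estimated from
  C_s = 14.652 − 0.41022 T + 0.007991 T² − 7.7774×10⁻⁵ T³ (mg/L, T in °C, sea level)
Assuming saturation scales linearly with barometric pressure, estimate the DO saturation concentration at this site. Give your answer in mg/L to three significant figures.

C_s ≈ 11.8 mg/L

At sea level: C_s = 14.652 − 0.41022×4.6 + 0.007991×4.6² − 7.7774×10⁻⁵×4.6³ = 12.93 mg/L.
Pressure correction: C_s' = 12.93 × 0.916 = 11.84 mg/L.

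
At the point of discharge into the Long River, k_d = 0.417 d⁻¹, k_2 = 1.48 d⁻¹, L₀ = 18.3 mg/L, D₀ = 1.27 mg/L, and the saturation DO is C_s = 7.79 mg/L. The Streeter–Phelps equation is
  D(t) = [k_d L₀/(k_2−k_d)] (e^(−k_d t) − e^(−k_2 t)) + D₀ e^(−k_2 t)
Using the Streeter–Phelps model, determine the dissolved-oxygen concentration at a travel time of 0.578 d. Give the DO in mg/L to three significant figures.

k_d L₀/(k_2−k_d) = 0.417×18.3/(1.48−0.417) = 7.631/1.063 = 7.179 mg/L.
e^(−k_d t) = e^(−0.417×0.5780) = 0.7858; e^(−k_2 t) = e^(−1.48×0.5780) = 0.4251.
D = 7.179 × (0.7858 − 0.4251) + 1.27 × 0.4251 = 2.590 + 0.5399 = 3.129 mg/L.
DO = C_s − D = 7.79 − 3.129 = 4.661 mg/L.

DO ≈ 4.66 mg/L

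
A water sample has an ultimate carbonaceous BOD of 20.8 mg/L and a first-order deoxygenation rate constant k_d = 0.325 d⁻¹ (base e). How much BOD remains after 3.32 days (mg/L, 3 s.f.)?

L_t = L₀ e^(−k_d t) = 20.8 × e^(−0.325×3.32) = 20.8 × 0.3399 = 7.071 mg/L.

L ≈ 7.07 mg/L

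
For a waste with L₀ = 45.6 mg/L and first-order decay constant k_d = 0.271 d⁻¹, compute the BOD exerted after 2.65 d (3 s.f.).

y_t = L₀(1 − e^(−k_d t)) = 45.6 × (1 − e^(−0.271×2.65))
= 45.6 × (1 − 0.4877) = 45.6 × 0.5123 = 23.36 mg/L.

y ≈ 23.4 mg/L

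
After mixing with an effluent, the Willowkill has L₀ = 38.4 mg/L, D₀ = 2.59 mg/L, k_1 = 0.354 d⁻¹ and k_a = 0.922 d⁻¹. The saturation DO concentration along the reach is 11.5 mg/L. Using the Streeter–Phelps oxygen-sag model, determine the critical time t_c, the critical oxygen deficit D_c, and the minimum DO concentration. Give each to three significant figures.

With k_a/k_1 = 2.605 and 1 − D₀(k_a−k_1)/(k_1 L₀) = 0.8918,
t_c = ln(2.605 × 0.8918) / (0.922 − 0.354) = ln(2.323) / 0.5680 = 0.8427/0.5680 = 1.484 d.
L(t_c) = L₀ e^(−k_1 t_c) = 38.4 × 0.5914 = 22.71 mg/L, and at the critical point k_a D_c = k_1 L, so D_c = (0.354/0.922) × 22.71 = 8.720 mg/L.
Minimum DO = C_s − D_c = 11.5 − 8.720 = 2.780 mg/L.

t_c ≈ 1.48 d; D_c ≈ 8.72 mg/L; min DO ≈ 2.78 mg/L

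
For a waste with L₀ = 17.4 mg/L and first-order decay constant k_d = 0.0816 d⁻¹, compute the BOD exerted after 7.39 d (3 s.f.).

y ≈ 7.88 mg/L

y_t = L₀(1 − e^(−k_d t)) = 17.4 × (1 − e^(−0.0816×7.39))
= 17.4 × (1 − 0.5472) = 17.4 × 0.4528 = 7.880 mg/L.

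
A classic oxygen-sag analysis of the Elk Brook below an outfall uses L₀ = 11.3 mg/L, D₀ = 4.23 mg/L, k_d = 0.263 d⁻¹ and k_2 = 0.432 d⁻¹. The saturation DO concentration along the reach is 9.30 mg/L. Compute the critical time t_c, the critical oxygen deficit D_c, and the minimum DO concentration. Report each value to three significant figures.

t_c ≈ 1.31 d; D_c ≈ 4.88 mg/L; min DO ≈ 4.42 mg/L

At the critical point dD/dt = 0, so k_d L₀ e^(−k_d t) = k_2 D. Substituting D(t) from the Streeter–Phelps equation and solving for t gives
t_c = ln[(k_2/k_d)(1 − D₀(k_2−k_d)/(k_d L₀))] / (k_2−k_d).
Here k_2−k_d = 0.1690 d⁻¹ and 1 − D₀(k_2−k_d)/(k_d L₀) = 1 − 4.23×0.1690/(0.263×11.3) = 0.7595, so
t_c = ln(1.643 × 0.7595) / 0.1690 = 0.2211 / 0.1690 = 1.308 d.
D_c = (k_d/k_2) L₀ e^(−k_d t_c) = (0.263/0.432) × 11.3 × e^(−0.263×1.308) = 0.6088 × 11.3 × 0.7089 = 4.876 mg/L.
Minimum DO = C_s − D_c = 9.30 − 4.876 = 4.424 mg/L.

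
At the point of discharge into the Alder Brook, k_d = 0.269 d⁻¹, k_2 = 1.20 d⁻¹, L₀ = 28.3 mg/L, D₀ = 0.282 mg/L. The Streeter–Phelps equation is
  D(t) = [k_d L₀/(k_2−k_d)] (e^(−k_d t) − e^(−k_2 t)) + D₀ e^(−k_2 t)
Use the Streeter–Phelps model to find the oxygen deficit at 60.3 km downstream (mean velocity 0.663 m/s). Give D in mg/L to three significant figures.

D ≈ 3.93 mg/L

Travel time t = x/v = 60.3 km / (0.663 m/s) = 60300 m / 0.663 m/s = 90950 s = 1.053 d.
k_d L₀/(k_2−k_d) = 0.269×28.3/(1.20−0.269) = 7.613/0.9310 = 8.177 mg/L.
e^(−k_d t) = e^(−0.269×1.053) = 0.7534; e^(−k_2 t) = e^(−1.20×1.053) = 0.2827.
D = 8.177 × (0.7534 − 0.2827) + 0.282 × 0.2827 = 3.848 + 0.07974 = 3.928 mg/L.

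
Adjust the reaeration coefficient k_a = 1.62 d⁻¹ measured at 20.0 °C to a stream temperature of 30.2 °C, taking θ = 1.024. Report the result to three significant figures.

k_a(T₂) = k_a(T₁) · θ^(T₂−T₁) = 1.62 × 1.024^(30.2−20.0)
= 1.62 × 1.024^10.2 = 1.62 × 1.274 = 2.063 d⁻¹.

k_a ≈ 2.06 d⁻¹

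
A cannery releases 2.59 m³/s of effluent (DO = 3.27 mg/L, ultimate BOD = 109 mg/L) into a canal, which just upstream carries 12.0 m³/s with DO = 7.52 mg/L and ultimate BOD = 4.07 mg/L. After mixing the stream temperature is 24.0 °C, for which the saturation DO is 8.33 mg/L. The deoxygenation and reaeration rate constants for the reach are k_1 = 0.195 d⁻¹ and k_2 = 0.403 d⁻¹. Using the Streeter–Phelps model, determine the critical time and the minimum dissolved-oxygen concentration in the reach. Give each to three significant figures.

Mixed DO = (12.0×7.52 + 2.59×3.27)/(12.0+2.59) = 98.71/14.59 = 6.766 mg/L.
Mixed L₀ = (12.0×4.07 + 2.59×109)/(14.59) = 331.1/14.59 = 22.70 mg/L.
Initial deficit D₀ = C_s − DO₀ = 8.33 − 6.766 = 1.564 mg/L.
t_c = (1/0.2080) ln[(0.403/0.195)(1 − 1.564×0.2080/(0.195×22.70))] = 4.808 × ln(1.915) = 3.123 d.
D_c = (0.195/0.403) × 22.70 × e^(−0.195×3.123) = 0.4839 × 22.70 × 0.5439 = 5.973 mg/L.
Minimum DO = 8.33 − 5.973 = 2.357 mg/L.

t_c ≈ 3.12 d; minimum DO ≈ 2.36 mg/L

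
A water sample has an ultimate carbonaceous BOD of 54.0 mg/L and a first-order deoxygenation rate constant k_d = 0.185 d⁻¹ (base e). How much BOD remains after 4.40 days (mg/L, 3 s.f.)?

L_t = L₀ e^(−k_d t) = 54.0 × e^(−0.185×4.40) = 54.0 × 0.4431 = 23.93 mg/L.

L ≈ 23.9 mg/L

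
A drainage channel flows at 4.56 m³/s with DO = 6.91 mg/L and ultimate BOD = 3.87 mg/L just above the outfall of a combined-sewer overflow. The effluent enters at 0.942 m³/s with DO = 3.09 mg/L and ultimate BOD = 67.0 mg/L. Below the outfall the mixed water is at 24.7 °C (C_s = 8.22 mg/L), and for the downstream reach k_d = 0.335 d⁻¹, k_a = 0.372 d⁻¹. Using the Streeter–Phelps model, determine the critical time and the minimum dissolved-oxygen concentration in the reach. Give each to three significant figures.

t_c ≈ 2.43 d; minimum DO ≈ 2.36 mg/L

Mixed DO = (4.56×6.91 + 0.942×3.09)/(4.56+0.942) = 34.42/5.502 = 6.256 mg/L.
Mixed L₀ = (4.56×3.87 + 0.942×67.0)/(5.502) = 80.76/5.502 = 14.68 mg/L.
Initial deficit D₀ = C_s − DO₀ = 8.22 − 6.256 = 1.964 mg/L.
t_c = (1/0.03700) ln[(0.372/0.335)(1 − 1.964×0.03700/(0.335×14.68))] = 27.03 × ln(1.094) = 2.429 d.
D_c = (0.335/0.372) × 14.68 × e^(−0.335×2.429) = 0.9005 × 14.68 × 0.4432 = 5.858 mg/L.
Minimum DO = 8.22 − 5.858 = 2.362 mg/L.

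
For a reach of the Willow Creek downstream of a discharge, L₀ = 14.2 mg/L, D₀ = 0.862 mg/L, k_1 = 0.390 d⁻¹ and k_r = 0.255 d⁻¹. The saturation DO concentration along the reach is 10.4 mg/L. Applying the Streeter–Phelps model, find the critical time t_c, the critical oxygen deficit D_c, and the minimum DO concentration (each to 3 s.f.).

t_c ≈ 2.99 d; D_c ≈ 6.76 mg/L; min DO ≈ 3.64 mg/L

At the critical point dD/dt = 0, so k_1 L₀ e^(−k_1 t) = k_r D. Substituting D(t) from the Streeter–Phelps equation and solving for t gives
t_c = ln[(k_r/k_1)(1 − D₀(k_r−k_1)/(k_1 L₀))] / (k_r−k_1).
Here k_r−k_1 = -0.1350 d⁻¹ and 1 − D₀(k_r−k_1)/(k_1 L₀) = 1 − 0.862×-0.1350/(0.390×14.2) = 1.021, so
t_c = ln(0.6538 × 1.021) / -0.1350 = -0.4041 / -0.1350 = 2.993 d.
L(t_c) = L₀ e^(−k_1 t_c) = 14.2 × 0.3112 = 4.419 mg/L, and at the critical point k_r D_c = k_1 L, so D_c = (0.390/0.255) × 4.419 = 6.758 mg/L.
Minimum DO = C_s − D_c = 10.4 − 6.758 = 3.642 mg/L.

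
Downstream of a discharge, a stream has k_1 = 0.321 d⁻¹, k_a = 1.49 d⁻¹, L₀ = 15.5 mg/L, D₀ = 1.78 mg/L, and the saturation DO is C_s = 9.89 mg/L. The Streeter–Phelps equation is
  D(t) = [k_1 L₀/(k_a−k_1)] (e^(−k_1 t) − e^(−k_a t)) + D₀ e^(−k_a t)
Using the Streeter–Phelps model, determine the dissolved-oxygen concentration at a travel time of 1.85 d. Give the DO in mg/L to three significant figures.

k_1 L₀/(k_a−k_1) = 0.321×15.5/(1.49−0.321) = 4.976/1.169 = 4.256 mg/L.
e^(−k_1 t) = e^(−0.321×1.850) = 0.5522; e^(−k_a t) = e^(−1.49×1.850) = 0.06351.
D = 4.256 × (0.5522 − 0.06351) + 1.78 × 0.06351 = 2.080 + 0.1131 = 2.193 mg/L.
DO = C_s − D = 9.89 − 2.193 = 7.697 mg/L.

DO ≈ 7.70 mg/L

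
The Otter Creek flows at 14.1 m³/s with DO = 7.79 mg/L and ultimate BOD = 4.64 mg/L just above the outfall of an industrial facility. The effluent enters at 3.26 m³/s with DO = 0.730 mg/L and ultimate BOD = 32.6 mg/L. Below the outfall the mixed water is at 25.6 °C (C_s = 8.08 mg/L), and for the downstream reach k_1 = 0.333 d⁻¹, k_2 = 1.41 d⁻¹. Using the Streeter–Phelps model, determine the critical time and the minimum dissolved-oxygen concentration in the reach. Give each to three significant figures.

t_c ≈ 0.642 d; minimum DO ≈ 6.19 mg/L

Mixed DO = (14.1×7.79 + 3.26×0.730)/(14.1+3.26) = 112.2/17.36 = 6.464 mg/L.
Mixed L₀ = (14.1×4.64 + 3.26×32.6)/(17.36) = 171.7/17.36 = 9.891 mg/L.
Initial deficit D₀ = C_s − DO₀ = 8.08 − 6.464 = 1.616 mg/L.
t_c = (1/1.077) ln[(1.41/0.333)(1 − 1.616×1.077/(0.333×9.891))] = 0.9285 × ln(1.997) = 0.6422 d.
D_c = (0.333/1.41) × 9.891 × e^(−0.333×0.6422) = 0.2362 × 9.891 × 0.8075 = 1.886 mg/L.
Minimum DO = 8.08 − 1.886 = 6.194 mg/L.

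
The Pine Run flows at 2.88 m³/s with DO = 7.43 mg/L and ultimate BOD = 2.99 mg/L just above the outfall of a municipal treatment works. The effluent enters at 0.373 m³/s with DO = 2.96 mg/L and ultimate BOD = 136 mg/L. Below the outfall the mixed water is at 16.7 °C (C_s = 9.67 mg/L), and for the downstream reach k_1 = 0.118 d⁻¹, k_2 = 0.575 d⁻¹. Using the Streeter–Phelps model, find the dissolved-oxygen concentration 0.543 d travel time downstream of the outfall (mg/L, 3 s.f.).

DO ≈ 6.68 mg/L

Mixed DO = (2.88×7.43 + 0.373×2.96)/(2.88+0.373) = 22.50/3.253 = 6.917 mg/L.
Mixed L₀ = (2.88×2.99 + 0.373×136)/(3.253) = 59.34/3.253 = 18.24 mg/L.
Initial deficit D₀ = C_s − DO₀ = 9.67 − 6.917 = 2.753 mg/L.
D(0.543) = [0.118×18.24/(0.575−0.118)](e^(−0.118×0.543) − e^(−0.575×0.543)) + 2.753 e^(−0.575×0.543)
= 4.710 × (0.9379 − 0.7318) + 2.753 × 0.7318 = 2.985 mg/L.
DO = 9.67 − 2.985 = 6.685 mg/L.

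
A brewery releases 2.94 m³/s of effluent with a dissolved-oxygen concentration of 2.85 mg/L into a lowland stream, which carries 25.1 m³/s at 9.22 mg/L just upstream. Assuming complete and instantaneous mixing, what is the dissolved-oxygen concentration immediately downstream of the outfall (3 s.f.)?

Flow-weighted mixing: C = (Q_r C_r + Q_w C_w)/(Q_r + Q_w)
= (25.1×9.22 + 2.94×2.85)/(25.1 + 2.94) = 239.8/28.04 = 8.552 mg/L.

8.55 mg/L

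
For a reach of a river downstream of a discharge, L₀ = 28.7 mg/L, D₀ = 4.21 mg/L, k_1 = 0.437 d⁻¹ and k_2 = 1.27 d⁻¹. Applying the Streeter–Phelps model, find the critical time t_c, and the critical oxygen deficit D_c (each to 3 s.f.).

t_c ≈ 0.887 d; D_c ≈ 6.70 mg/L

t_c = [1/(k_2−k_1)] ln[(k_2/k_1)(1 − D₀(k_2−k_1)/(k_1 L₀))]
= [1/(1.27−0.437)] ln[(1.27/0.437)(1 − 4.21×0.8330/(0.437×28.7))]
= (1/0.8330) ln[2.906 × 0.7204] = 1.200 × ln(2.094) = 1.200 × 0.7389 = 0.8870 d.
L(t_c) = L₀ e^(−k_1 t_c) = 28.7 × 0.6787 = 19.48 mg/L, and at the critical point k_2 D_c = k_1 L, so D_c = (0.437/1.27) × 19.48 = 6.702 mg/L.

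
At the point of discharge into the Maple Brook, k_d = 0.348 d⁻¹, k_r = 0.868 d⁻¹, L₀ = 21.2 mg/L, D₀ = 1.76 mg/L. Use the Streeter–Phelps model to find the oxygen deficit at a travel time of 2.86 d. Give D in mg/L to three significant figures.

k_d L₀/(k_r−k_d) = 0.348×21.2/(0.868−0.348) = 7.378/0.5200 = 14.19 mg/L.
e^(−k_d t) = e^(−0.348×2.860) = 0.3696; e^(−k_r t) = e^(−0.868×2.860) = 0.08354.
D = 14.19 × (0.3696 − 0.08354) + 1.76 × 0.08354 = 4.059 + 0.1470 = 4.206 mg/L.

D ≈ 4.21 mg/L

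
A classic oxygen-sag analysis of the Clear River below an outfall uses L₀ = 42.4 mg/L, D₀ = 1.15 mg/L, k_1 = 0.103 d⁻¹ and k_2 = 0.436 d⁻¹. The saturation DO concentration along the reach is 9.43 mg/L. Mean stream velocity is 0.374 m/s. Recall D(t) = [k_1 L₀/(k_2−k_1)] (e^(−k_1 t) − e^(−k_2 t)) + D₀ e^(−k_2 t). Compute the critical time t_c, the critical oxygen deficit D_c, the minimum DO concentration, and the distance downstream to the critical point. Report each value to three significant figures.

With k_2/k_1 = 4.233 and 1 − D₀(k_2−k_1)/(k_1 L₀) = 0.9123,
t_c = ln(4.233 × 0.9123) / (0.436 − 0.103) = ln(3.862) / 0.3330 = 1.351/0.3330 = 4.057 d.
L(t_c) = L₀ e^(−k_1 t_c) = 42.4 × 0.6584 = 27.92 mg/L, and at the critical point k_2 D_c = k_1 L, so D_c = (0.103/0.436) × 27.92 = 6.595 mg/L.
Minimum DO = C_s − D_c = 9.43 − 6.595 = 2.835 mg/L.
x_c = v t_c = 0.374 m/s × 4.057 d × 86400 s/d = 131100 m ≈ 131 km.

t_c ≈ 4.06 d; D_c ≈ 6.60 mg/L; min DO ≈ 2.83 mg/L; x_c ≈ 131 km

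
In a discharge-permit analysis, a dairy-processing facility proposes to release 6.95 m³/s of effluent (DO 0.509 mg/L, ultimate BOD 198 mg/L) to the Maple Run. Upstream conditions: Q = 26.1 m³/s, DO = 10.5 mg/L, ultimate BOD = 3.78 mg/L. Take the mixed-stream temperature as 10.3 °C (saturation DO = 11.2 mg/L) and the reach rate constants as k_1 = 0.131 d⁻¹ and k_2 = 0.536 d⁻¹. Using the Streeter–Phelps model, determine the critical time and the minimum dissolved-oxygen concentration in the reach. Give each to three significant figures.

t_c ≈ 2.95 d; minimum DO ≈ 3.79 mg/L

Mixed DO = (26.1×10.5 + 6.95×0.509)/(26.1+6.95) = 277.6/33.05 = 8.399 mg/L.
Mixed L₀ = (26.1×3.78 + 6.95×198)/(33.05) = 1475/33.05 = 44.62 mg/L.
Initial deficit D₀ = C_s − DO₀ = 11.2 − 8.399 = 2.801 mg/L.
t_c = (1/0.4050) ln[(0.536/0.131)(1 − 2.801×0.4050/(0.131×44.62))] = 2.469 × ln(3.298) = 2.946 d.
D_c = (0.131/0.536) × 44.62 × e^(−0.131×2.946) = 0.2444 × 44.62 × 0.6798 = 7.414 mg/L.
Minimum DO = 11.2 − 7.414 = 3.786 mg/L.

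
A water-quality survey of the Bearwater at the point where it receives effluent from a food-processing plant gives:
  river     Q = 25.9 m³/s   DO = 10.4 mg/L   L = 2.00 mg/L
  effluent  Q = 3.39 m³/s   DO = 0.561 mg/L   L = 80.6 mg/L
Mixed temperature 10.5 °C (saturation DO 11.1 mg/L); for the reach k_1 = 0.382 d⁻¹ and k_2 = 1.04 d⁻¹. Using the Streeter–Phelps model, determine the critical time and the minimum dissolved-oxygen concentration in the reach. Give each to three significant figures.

Mixed DO = (25.9×10.4 + 3.39×0.561)/(25.9+3.39) = 271.3/29.29 = 9.261 mg/L.
Mixed L₀ = (25.9×2.00 + 3.39×80.6)/(29.29) = 325.0/29.29 = 11.10 mg/L.
Initial deficit D₀ = C_s − DO₀ = 11.1 − 9.261 = 1.839 mg/L.
t_c = (1/0.6580) ln[(1.04/0.382)(1 − 1.839×0.6580/(0.382×11.10))] = 1.520 × ln(1.945) = 1.011 d.
D_c = (0.382/1.04) × 11.10 × e^(−0.382×1.011) = 0.3673 × 11.10 × 0.6795 = 2.770 mg/L.
Minimum DO = 11.1 − 2.770 = 8.330 mg/L.

t_c ≈ 1.01 d; minimum DO ≈ 8.33 mg/L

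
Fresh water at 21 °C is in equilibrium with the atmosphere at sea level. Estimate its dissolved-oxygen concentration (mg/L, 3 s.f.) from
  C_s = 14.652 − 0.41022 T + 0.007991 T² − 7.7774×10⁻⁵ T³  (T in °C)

C_s ≈ 8.84 mg/L

C_s = 14.652 − 0.41022×21 + 0.007991×21² − 7.7774×10⁻⁵×21³ = 8.841 mg/L.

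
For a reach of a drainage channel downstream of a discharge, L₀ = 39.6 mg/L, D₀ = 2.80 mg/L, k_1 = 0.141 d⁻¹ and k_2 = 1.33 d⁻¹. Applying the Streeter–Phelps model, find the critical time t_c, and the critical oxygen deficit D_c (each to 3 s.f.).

t_c ≈ 1.12 d; D_c ≈ 3.58 mg/L

With k_2/k_1 = 9.433 and 1 − D₀(k_2−k_1)/(k_1 L₀) = 0.4038,
t_c = ln(9.433 × 0.4038) / (1.33 − 0.141) = ln(3.808) / 1.189 = 1.337/1.189 = 1.125 d.
L(t_c) = L₀ e^(−k_1 t_c) = 39.6 × 0.8534 = 33.79 mg/L, and at the critical point k_2 D_c = k_1 L, so D_c = (0.141/1.33) × 33.79 = 3.583 mg/L.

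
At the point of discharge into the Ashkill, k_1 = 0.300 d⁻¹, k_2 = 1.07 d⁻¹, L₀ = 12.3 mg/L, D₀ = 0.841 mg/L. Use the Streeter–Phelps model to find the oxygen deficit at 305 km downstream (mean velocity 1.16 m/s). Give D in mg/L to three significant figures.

Travel time t = x/v = 305 km / (1.16 m/s) = 305000 m / 1.16 m/s = 262900 s = 3.043 d.
k_1 L₀/(k_2−k_1) = 0.300×12.3/(1.07−0.300) = 3.690/0.7700 = 4.792 mg/L.
e^(−k_1 t) = e^(−0.300×3.043) = 0.4013; e^(−k_2 t) = e^(−1.07×3.043) = 0.03853.
D = 4.792 × (0.4013 − 0.03853) + 0.841 × 0.03853 = 1.739 + 0.03241 = 1.771 mg/L.

D ≈ 1.77 mg/L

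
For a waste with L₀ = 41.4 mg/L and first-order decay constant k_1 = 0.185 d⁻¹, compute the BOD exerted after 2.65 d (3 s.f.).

y ≈ 16.0 mg/L

y_t = L₀(1 − e^(−k_1 t)) = 41.4 × (1 − e^(−0.185×2.65))
= 41.4 × (1 − 0.6125) = 41.4 × 0.3875 = 16.04 mg/L.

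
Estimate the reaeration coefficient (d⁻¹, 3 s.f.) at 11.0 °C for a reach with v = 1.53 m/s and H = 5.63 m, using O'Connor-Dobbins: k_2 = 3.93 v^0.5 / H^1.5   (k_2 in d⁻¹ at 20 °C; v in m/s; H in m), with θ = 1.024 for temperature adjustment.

k_2(20) = 3.93 × 1.53^0.5 / 5.63^1.5 = 3.93 × 1.237 / 13.36 = 0.3639 d⁻¹.
k_2(11.0) = 0.3639 × 1.024^(11.0−20) = 0.3639 × 0.8078 = 0.2940 d⁻¹.

k_2 ≈ 0.294 d⁻¹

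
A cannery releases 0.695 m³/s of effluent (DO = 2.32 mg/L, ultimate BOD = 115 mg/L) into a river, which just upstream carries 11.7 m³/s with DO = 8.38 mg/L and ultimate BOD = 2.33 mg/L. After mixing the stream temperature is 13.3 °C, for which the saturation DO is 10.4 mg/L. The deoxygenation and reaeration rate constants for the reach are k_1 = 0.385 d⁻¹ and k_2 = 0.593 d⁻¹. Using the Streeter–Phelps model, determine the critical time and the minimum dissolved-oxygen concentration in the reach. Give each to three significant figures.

Mixed DO = (11.7×8.38 + 0.695×2.32)/(11.7+0.695) = 99.66/12.39 = 8.040 mg/L.
Mixed L₀ = (11.7×2.33 + 0.695×115)/(12.39) = 107.2/12.39 = 8.648 mg/L.
Initial deficit D₀ = C_s − DO₀ = 10.4 − 8.040 = 2.360 mg/L.
t_c = (1/0.2080) ln[(0.593/0.385)(1 − 2.360×0.2080/(0.385×8.648))] = 4.808 × ln(1.313) = 1.310 d.
D_c = (0.385/0.593) × 8.648 × e^(−0.385×1.310) = 0.6492 × 8.648 × 0.6039 = 3.391 mg/L.
Minimum DO = 10.4 − 3.391 = 7.009 mg/L.

t_c ≈ 1.31 d; minimum DO ≈ 7.01 mg/L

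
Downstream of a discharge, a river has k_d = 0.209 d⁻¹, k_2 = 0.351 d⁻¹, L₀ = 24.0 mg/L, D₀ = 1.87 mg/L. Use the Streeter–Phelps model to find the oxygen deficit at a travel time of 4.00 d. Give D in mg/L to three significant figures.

k_d L₀/(k_2−k_d) = 0.209×24.0/(0.351−0.209) = 5.016/0.1420 = 35.32 mg/L.
e^(−k_d t) = e^(−0.209×4.000) = 0.4334; e^(−k_2 t) = e^(−0.351×4.000) = 0.2456.
D = 35.32 × (0.4334 − 0.2456) + 1.87 × 0.2456 = 6.635 + 0.4593 = 7.094 mg/L.

D ≈ 7.09 mg/L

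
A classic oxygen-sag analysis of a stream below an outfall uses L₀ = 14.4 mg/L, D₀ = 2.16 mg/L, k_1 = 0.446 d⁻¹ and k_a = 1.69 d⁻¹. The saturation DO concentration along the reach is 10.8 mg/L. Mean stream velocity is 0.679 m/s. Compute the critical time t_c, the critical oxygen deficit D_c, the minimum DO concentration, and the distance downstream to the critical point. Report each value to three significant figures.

t_c ≈ 0.635 d; D_c ≈ 2.86 mg/L; min DO ≈ 7.94 mg/L; x_c ≈ 37.3 km

At the critical point dD/dt = 0, so k_1 L₀ e^(−k_1 t) = k_a D. Substituting D(t) from the Streeter–Phelps equation and solving for t gives
t_c = ln[(k_a/k_1)(1 − D₀(k_a−k_1)/(k_1 L₀))] / (k_a−k_1).
Here k_a−k_1 = 1.244 d⁻¹ and 1 − D₀(k_a−k_1)/(k_1 L₀) = 1 − 2.16×1.244/(0.446×14.4) = 0.5816, so
t_c = ln(3.789 × 0.5816) / 1.244 = 0.7902 / 1.244 = 0.6352 d.
D_c = (k_1/k_a) L₀ e^(−k_1 t_c) = (0.446/1.69) × 14.4 × e^(−0.446×0.6352) = 0.2639 × 14.4 × 0.7533 = 2.863 mg/L.
Minimum DO = C_s − D_c = 10.8 − 2.863 = 7.937 mg/L.
x_c = v t_c = 0.679 m/s × 0.6352 d × 86400 s/d = 37270 m ≈ 37.3 km.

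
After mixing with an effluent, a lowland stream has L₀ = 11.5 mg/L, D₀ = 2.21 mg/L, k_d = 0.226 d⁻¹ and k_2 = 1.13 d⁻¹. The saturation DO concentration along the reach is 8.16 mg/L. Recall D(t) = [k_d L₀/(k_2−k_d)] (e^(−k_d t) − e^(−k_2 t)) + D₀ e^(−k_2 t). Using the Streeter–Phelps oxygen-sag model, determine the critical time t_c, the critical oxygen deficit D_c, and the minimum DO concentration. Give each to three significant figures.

t_c ≈ 0.161 d; D_c ≈ 2.22 mg/L; min DO ≈ 5.94 mg/L

At the critical point dD/dt = 0, so k_d L₀ e^(−k_d t) = k_2 D. Substituting D(t) from the Streeter–Phelps equation and solving for t gives
t_c = ln[(k_2/k_d)(1 − D₀(k_2−k_d)/(k_d L₀))] / (k_2−k_d).
Here k_2−k_d = 0.9040 d⁻¹ and 1 − D₀(k_2−k_d)/(k_d L₀) = 1 − 2.21×0.9040/(0.226×11.5) = 0.2313, so
t_c = ln(5.000 × 0.2313) / 0.9040 = 0.1454 / 0.9040 = 0.1609 d.
L(t_c) = L₀ e^(−k_d t_c) = 11.5 × 0.9643 = 11.09 mg/L, and at the critical point k_2 D_c = k_d L, so D_c = (0.226/1.13) × 11.09 = 2.218 mg/L.
Minimum DO = C_s − D_c = 8.16 − 2.218 = 5.942 mg/L.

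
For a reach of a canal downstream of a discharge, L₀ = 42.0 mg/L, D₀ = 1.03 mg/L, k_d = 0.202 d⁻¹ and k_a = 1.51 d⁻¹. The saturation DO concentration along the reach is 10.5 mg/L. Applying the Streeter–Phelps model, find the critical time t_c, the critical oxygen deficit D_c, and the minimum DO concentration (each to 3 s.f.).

t_c ≈ 1.41 d; D_c ≈ 4.23 mg/L; min DO ≈ 6.27 mg/L

With k_a/k_d = 7.475 and 1 − D₀(k_a−k_d)/(k_d L₀) = 0.8412,
t_c = ln(7.475 × 0.8412) / (1.51 − 0.202) = ln(6.288) / 1.308 = 1.839/1.308 = 1.406 d.
D_c = (k_d/k_a) L₀ e^(−k_d t_c) = (0.202/1.51) × 42.0 × e^(−0.202×1.406) = 0.1338 × 42.0 × 0.7528 = 4.230 mg/L.
Minimum DO = C_s − D_c = 10.5 − 4.230 = 6.270 mg/L.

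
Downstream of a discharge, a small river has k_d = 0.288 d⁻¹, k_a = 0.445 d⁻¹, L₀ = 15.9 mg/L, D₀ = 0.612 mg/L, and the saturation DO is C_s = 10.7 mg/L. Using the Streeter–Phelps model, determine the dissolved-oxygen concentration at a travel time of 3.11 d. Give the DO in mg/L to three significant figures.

k_d L₀/(k_a−k_d) = 0.288×15.9/(0.445−0.288) = 4.579/0.1570 = 29.17 mg/L.
e^(−k_d t) = e^(−0.288×3.110) = 0.4083; e^(−k_a t) = e^(−0.445×3.110) = 0.2506.
D = 29.17 × (0.4083 − 0.2506) + 0.612 × 0.2506 = 4.601 + 0.1534 = 4.754 mg/L.
DO = C_s − D = 10.7 − 4.754 = 5.946 mg/L.

DO ≈ 5.95 mg/L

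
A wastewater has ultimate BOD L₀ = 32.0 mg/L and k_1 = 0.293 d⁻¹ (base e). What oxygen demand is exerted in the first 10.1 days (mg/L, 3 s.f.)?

y ≈ 30.3 mg/L

y_t = L₀(1 − e^(−k_1 t)) = 32.0 × (1 − e^(−0.293×10.1))
= 32.0 × (1 − 0.05186) = 32.0 × 0.9481 = 30.34 mg/L.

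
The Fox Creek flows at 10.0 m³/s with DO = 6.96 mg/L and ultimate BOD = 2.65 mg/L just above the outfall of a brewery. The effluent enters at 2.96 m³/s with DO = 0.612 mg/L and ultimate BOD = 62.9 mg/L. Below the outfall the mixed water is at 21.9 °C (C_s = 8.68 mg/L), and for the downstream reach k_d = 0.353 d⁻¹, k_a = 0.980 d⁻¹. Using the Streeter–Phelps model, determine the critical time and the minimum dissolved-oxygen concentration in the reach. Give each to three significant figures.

t_c ≈ 0.958 d; minimum DO ≈ 4.47 mg/L

Mixed DO = (10.0×6.96 + 2.96×0.612)/(10.0+2.96) = 71.41/12.96 = 5.510 mg/L.
Mixed L₀ = (10.0×2.65 + 2.96×62.9)/(12.96) = 212.7/12.96 = 16.41 mg/L.
Initial deficit D₀ = C_s − DO₀ = 8.68 − 5.510 = 3.170 mg/L.
t_c = (1/0.6270) ln[(0.980/0.353)(1 − 3.170×0.6270/(0.353×16.41))] = 1.595 × ln(1.824) = 0.9583 d.
D_c = (0.353/0.980) × 16.41 × e^(−0.353×0.9583) = 0.3602 × 16.41 × 0.7130 = 4.215 mg/L.
Minimum DO = 8.68 − 4.215 = 4.465 mg/L.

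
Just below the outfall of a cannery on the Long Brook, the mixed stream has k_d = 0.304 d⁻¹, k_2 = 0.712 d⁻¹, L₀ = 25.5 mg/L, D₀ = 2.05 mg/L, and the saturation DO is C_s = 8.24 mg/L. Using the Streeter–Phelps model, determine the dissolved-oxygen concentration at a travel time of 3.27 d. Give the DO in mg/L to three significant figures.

k_d L₀/(k_2−k_d) = 0.304×25.5/(0.712−0.304) = 7.752/0.4080 = 19.00 mg/L.
e^(−k_d t) = e^(−0.304×3.270) = 0.3701; e^(−k_2 t) = e^(−0.712×3.270) = 0.09747.
D = 19.00 × (0.3701 − 0.09747) + 2.05 × 0.09747 = 5.179 + 0.1998 = 5.379 mg/L.
DO = C_s − D = 8.24 − 5.379 = 2.861 mg/L.

DO ≈ 2.86 mg/L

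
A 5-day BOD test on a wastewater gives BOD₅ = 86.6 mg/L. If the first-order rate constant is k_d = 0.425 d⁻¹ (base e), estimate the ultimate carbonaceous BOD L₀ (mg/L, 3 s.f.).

BOD₅ = L₀(1 − e^(−5k_d)) ⇒ L₀ = BOD₅ / (1 − e^(−5×0.425))
= 86.6 / (1 − 0.1194) = 86.6 / 0.8806 = 98.35 mg/L.

L₀ ≈ 98.3 mg/L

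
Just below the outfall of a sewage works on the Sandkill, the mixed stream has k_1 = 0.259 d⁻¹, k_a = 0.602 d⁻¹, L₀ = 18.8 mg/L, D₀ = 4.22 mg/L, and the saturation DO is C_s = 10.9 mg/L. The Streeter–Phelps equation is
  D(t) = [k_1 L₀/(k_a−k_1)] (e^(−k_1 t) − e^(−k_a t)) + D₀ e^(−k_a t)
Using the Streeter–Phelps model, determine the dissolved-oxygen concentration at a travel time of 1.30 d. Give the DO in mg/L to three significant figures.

k_1 L₀/(k_a−k_1) = 0.259×18.8/(0.602−0.259) = 4.869/0.3430 = 14.20 mg/L.
e^(−k_1 t) = e^(−0.259×1.300) = 0.7141; e^(−k_a t) = e^(−0.602×1.300) = 0.4572.
D = 14.20 × (0.7141 − 0.4572) + 4.22 × 0.4572 = 3.647 + 1.929 = 5.576 mg/L.
DO = C_s − D = 10.9 − 5.576 = 5.324 mg/L.

DO ≈ 5.32 mg/L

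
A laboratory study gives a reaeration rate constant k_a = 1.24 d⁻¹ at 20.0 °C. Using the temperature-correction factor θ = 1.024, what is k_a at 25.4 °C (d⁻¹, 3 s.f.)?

k_a ≈ 1.41 d⁻¹

k_a(T₂) = k_a(T₁) · θ^(T₂−T₁) = 1.24 × 1.024^(25.4−20.0)
= 1.24 × 1.024^5.40 = 1.24 × 1.137 = 1.409 d⁻¹.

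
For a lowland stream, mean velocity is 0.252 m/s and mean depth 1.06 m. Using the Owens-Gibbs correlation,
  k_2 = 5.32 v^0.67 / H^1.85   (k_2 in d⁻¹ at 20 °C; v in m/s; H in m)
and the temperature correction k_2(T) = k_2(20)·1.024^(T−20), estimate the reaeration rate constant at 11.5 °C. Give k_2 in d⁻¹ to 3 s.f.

k_2 ≈ 1.55 d⁻¹

k_2(20) = 5.32 × 0.252^0.67 / 1.06^1.85 = 5.32 × 0.3971 / 1.114 = 1.897 d⁻¹.
k_2(11.5) = 1.897 × 1.024^(11.5−20) = 1.897 × 0.8174 = 1.551 d⁻¹.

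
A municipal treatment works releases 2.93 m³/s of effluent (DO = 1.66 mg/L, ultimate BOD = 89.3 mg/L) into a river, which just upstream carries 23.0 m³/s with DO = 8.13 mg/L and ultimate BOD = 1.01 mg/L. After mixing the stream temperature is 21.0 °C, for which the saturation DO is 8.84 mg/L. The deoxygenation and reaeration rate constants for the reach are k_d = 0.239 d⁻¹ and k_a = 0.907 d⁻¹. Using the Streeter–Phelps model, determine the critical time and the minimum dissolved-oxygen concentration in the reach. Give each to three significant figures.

t_c ≈ 1.31 d; minimum DO ≈ 6.72 mg/L

Mixed DO = (23.0×8.13 + 2.93×1.66)/(23.0+2.93) = 191.9/25.93 = 7.399 mg/L.
Mixed L₀ = (23.0×1.01 + 2.93×89.3)/(25.93) = 284.9/25.93 = 10.99 mg/L.
Initial deficit D₀ = C_s − DO₀ = 8.84 − 7.399 = 1.441 mg/L.
t_c = (1/0.6680) ln[(0.907/0.239)(1 − 1.441×0.6680/(0.239×10.99))] = 1.497 × ln(2.404) = 1.313 d.
D_c = (0.239/0.907) × 10.99 × e^(−0.239×1.313) = 0.2635 × 10.99 × 0.7307 = 2.115 mg/L.
Minimum DO = 8.84 − 2.115 = 6.725 mg/L.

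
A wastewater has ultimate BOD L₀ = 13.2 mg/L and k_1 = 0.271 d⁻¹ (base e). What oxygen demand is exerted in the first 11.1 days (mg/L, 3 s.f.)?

y_t = L₀(1 − e^(−k_1 t)) = 13.2 × (1 − e^(−0.271×11.1))
= 13.2 × (1 − 0.04939) = 13.2 × 0.9506 = 12.55 mg/L.

y ≈ 12.5 mg/L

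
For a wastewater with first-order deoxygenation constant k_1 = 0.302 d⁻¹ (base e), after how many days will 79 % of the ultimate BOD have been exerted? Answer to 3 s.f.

t ≈ 5.17 d

y/L₀ = 1 − e^(−k_1 t) = 0.79 ⇒ e^(−k_1 t) = 0.210
t = −ln(0.210) / 0.302 = 1.561 / 0.302 = 5.168 d.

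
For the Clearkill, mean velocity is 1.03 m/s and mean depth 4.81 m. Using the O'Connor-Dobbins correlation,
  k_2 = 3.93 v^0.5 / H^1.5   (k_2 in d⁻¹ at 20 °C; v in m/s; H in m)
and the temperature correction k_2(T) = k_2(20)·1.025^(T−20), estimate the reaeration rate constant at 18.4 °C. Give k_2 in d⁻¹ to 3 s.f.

k_2 ≈ 0.363 d⁻¹

k_2(20) = 3.93 × 1.03^0.5 / 4.81^1.5 = 3.93 × 1.015 / 10.55 = 0.3781 d⁻¹.
k_2(18.4) = 0.3781 × 1.025^(18.4−20) = 0.3781 × 0.9613 = 0.3634 d⁻¹.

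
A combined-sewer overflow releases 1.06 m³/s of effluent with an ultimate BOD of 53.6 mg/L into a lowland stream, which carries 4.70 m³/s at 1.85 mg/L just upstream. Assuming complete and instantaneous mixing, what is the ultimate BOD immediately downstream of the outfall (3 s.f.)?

Flow-weighted mixing: C = (Q_r C_r + Q_w C_w)/(Q_r + Q_w)
= (4.70×1.85 + 1.06×53.6)/(4.70 + 1.06) = 65.51/5.760 = 11.37 mg/L.

11.4 mg/L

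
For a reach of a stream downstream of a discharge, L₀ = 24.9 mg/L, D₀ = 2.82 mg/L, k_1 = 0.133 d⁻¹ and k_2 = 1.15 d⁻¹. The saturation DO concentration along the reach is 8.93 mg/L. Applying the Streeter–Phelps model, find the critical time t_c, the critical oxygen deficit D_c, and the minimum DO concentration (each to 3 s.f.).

At the critical point dD/dt = 0, so k_1 L₀ e^(−k_1 t) = k_2 D. Substituting D(t) from the Streeter–Phelps equation and solving for t gives
t_c = ln[(k_2/k_1)(1 − D₀(k_2−k_1)/(k_1 L₀))] / (k_2−k_1).
Here k_2−k_1 = 1.017 d⁻¹ and 1 − D₀(k_2−k_1)/(k_1 L₀) = 1 − 2.82×1.017/(0.133×24.9) = 0.1340, so
t_c = ln(8.647 × 0.1340) / 1.017 = 0.1472 / 1.017 = 0.1448 d.
L(t_c) = L₀ e^(−k_1 t_c) = 24.9 × 0.9809 = 24.43 mg/L, and at the critical point k_2 D_c = k_1 L, so D_c = (0.133/1.15) × 24.43 = 2.825 mg/L.
Minimum DO = C_s − D_c = 8.93 − 2.825 = 6.105 mg/L.

t_c ≈ 0.145 d; D_c ≈ 2.82 mg/L; min DO ≈ 6.11 mg/L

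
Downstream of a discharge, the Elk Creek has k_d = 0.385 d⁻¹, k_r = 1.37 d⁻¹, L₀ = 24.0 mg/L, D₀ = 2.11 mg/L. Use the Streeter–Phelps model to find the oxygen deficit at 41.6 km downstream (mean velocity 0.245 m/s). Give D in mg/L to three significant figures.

Travel time t = x/v = 41.6 km / (0.245 m/s) = 41600 m / 0.245 m/s = 169800 s = 1.965 d.
k_d L₀/(k_r−k_d) = 0.385×24.0/(1.37−0.385) = 9.240/0.9850 = 9.381 mg/L.
e^(−k_d t) = e^(−0.385×1.965) = 0.4693; e^(−k_r t) = e^(−1.37×1.965) = 0.06772.
D = 9.381 × (0.4693 − 0.06772) + 2.11 × 0.06772 = 3.767 + 0.1429 = 3.910 mg/L.

D ≈ 3.91 mg/L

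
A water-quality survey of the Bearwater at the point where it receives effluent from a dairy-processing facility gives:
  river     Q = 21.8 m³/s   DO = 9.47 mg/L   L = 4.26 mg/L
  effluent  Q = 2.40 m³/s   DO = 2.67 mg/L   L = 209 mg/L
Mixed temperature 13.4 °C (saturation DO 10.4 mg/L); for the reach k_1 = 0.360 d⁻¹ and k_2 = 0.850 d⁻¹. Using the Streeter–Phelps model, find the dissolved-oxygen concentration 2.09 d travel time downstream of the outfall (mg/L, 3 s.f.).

Mixed DO = (21.8×9.47 + 2.40×2.67)/(21.8+2.40) = 212.9/24.20 = 8.796 mg/L.
Mixed L₀ = (21.8×4.26 + 2.40×209)/(24.20) = 594.5/24.20 = 24.56 mg/L.
Initial deficit D₀ = C_s − DO₀ = 10.4 − 8.796 = 1.604 mg/L.
D(2.09) = [0.360×24.56/(0.850−0.360)](e^(−0.360×2.09) − e^(−0.850×2.09)) + 1.604 e^(−0.850×2.09)
= 18.05 × (0.4712 − 0.1692) + 1.604 × 0.1692 = 5.722 mg/L.
DO = 10.4 − 5.722 = 4.678 mg/L.

DO ≈ 4.68 mg/L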